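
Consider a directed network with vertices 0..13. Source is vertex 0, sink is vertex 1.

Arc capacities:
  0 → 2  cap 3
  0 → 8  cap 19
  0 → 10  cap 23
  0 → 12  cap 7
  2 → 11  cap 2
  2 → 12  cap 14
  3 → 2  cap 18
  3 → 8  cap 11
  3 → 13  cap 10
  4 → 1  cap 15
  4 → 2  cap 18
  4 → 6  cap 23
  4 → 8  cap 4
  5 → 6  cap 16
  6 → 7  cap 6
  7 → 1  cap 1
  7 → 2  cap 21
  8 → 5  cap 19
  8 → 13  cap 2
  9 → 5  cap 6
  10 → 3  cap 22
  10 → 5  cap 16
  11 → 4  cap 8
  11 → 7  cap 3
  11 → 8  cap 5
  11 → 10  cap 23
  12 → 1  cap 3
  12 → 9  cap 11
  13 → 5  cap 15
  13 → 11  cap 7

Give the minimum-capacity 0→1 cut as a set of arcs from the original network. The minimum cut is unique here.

augment #1: 0→12→1 push 3
augment #2: 0→2→11→4→1 push 2
augment #3: 0→8→5→6→7→1 push 1
augment #4: 0→8→13→11→4→1 push 2
augment #5: 0→10→3→13→11→4→1 push 4
max flow = 12; residual-reachable set from 0 gives S-side
cut edges (S→T): {(7,1), (11,4), (12,1)} total cap 12

Min-cut arcs: {(7,1), (11,4), (12,1)} (total capacity 12)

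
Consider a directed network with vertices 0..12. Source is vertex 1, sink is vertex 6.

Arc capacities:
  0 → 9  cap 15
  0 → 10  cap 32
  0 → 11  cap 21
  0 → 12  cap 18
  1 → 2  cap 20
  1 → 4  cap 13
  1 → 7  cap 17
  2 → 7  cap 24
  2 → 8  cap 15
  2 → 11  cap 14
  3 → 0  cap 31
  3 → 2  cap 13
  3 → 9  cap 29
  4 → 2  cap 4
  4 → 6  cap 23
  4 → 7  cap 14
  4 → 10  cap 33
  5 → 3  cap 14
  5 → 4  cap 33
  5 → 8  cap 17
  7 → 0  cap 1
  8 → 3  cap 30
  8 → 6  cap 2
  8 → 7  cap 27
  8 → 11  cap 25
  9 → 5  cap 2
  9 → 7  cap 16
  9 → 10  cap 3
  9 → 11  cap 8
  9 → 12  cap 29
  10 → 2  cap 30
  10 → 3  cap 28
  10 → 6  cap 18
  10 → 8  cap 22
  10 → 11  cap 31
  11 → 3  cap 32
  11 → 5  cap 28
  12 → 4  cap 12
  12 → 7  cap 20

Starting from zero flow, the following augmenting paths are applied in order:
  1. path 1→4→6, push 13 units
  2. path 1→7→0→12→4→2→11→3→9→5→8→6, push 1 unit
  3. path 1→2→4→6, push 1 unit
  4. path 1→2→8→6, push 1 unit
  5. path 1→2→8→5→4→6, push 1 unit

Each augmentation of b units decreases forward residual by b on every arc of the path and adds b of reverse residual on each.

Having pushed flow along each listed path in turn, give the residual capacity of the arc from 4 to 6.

after path 1 (1→4→6, push 13): res(4,6)=10
after path 2 (1→7→0→12→4→2→11→3→9→5→8→6, push 1): res(4,6)=10
after path 3 (1→2→4→6, push 1): res(4,6)=9
after path 4 (1→2→8→6, push 1): res(4,6)=9
after path 5 (1→2→8→5→4→6, push 1): res(4,6)=8

Residual capacity of (4,6): 8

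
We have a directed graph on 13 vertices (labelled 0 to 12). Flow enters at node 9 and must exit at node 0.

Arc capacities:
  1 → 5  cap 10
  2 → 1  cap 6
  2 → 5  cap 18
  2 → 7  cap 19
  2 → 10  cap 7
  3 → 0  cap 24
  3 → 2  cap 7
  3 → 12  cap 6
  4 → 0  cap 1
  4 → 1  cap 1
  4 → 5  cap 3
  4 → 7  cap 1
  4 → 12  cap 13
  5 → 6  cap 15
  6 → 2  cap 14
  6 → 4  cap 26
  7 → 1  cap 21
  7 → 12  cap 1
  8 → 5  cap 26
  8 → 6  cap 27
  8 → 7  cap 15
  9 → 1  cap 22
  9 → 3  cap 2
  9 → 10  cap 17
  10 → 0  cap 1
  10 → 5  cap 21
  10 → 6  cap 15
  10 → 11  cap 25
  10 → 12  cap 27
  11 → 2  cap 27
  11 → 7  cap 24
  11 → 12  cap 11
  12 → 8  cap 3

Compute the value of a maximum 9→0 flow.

augment #1: 9→3→0 bottleneck 2, total now 2
augment #2: 9→10→0 bottleneck 1, total now 3
augment #3: 9→10→6→4→0 bottleneck 1, total now 4

Maximum flow value: 4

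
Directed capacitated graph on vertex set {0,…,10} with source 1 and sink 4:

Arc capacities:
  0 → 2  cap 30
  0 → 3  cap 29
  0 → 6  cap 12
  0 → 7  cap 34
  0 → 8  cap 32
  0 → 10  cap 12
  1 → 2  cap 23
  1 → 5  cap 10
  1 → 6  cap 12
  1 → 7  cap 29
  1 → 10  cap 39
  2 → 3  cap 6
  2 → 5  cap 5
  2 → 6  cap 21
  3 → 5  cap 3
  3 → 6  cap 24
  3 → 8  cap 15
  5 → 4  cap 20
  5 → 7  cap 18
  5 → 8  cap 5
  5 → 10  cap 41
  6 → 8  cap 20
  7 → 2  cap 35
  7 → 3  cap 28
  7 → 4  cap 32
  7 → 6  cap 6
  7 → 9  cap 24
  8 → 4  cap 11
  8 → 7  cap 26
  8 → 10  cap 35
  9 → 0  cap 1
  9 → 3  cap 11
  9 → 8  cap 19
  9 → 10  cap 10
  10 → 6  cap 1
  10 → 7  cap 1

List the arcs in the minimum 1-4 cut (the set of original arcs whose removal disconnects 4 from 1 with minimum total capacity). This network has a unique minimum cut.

augment #1: 1→5→4 push 10
augment #2: 1→7→4 push 29
augment #3: 1→2→5→4 push 5
augment #4: 1→6→8→4 push 11
augment #5: 1→10→7→4 push 1
augment #6: 1→2→3→5→4 push 3
augment #7: 1→6→8→7→4 push 1
augment #8: 1→2→3→8→7→4 push 1
max flow = 61; residual-reachable set from 1 gives S-side
cut edges (S→T): {(1,5), (2,5), (3,5), (7,4), (8,4)} total cap 61

Min-cut arcs: {(1,5), (2,5), (3,5), (7,4), (8,4)} (total capacity 61)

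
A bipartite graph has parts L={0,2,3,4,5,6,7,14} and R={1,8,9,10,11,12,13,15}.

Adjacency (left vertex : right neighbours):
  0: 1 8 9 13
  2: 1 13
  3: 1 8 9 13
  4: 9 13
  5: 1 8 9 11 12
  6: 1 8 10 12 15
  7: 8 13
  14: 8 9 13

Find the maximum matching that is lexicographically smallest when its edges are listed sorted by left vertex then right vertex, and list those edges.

|M| = 6 (so the lex-smallest maximum matching has 6 edges)
process left vertices in ascending order; for each, take the smallest-labelled available neighbour that still permits 6 edges overall, or leave it unmatched if none does
lex-smallest matching: {0-1, 2-13, 3-8, 4-9, 5-11, 6-10}

Lex-smallest maximum matching: {(0,1), (2,13), (3,8), (4,9), (5,11), (6,10)}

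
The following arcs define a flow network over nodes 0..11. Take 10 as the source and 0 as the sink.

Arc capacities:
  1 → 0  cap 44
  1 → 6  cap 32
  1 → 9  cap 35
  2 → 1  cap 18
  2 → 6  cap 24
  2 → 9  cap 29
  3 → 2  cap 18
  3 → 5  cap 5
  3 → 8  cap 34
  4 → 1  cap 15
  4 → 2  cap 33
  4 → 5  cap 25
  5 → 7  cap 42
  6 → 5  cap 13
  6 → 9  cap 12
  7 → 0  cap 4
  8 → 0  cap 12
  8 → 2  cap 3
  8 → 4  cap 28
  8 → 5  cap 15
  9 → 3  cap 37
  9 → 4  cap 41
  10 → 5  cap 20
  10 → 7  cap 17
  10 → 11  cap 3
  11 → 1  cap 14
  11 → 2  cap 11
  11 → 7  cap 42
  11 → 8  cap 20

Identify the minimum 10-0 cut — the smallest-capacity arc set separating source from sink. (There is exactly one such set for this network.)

augment #1: 10→7→0 push 4
augment #2: 10→11→1→0 push 3
max flow = 7; residual-reachable set from 10 gives S-side
cut edges (S→T): {(7,0), (10,11)} total cap 7

Min-cut arcs: {(7,0), (10,11)} (total capacity 7)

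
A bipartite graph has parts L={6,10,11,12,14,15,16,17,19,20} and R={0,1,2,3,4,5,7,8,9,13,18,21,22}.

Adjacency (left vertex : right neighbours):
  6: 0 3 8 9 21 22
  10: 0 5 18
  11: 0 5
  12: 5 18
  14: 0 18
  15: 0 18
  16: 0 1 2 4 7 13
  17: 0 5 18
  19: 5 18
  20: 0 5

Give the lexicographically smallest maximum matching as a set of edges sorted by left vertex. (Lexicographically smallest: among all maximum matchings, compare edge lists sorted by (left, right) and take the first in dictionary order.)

Lex-smallest maximum matching: {(6,3), (10,0), (11,5), (12,18), (16,1)}

|M| = 5 (so the lex-smallest maximum matching has 5 edges)
process left vertices in ascending order; for each, take the smallest-labelled available neighbour that still permits 5 edges overall, or leave it unmatched if none does
lex-smallest matching: {6-3, 10-0, 11-5, 12-18, 16-1}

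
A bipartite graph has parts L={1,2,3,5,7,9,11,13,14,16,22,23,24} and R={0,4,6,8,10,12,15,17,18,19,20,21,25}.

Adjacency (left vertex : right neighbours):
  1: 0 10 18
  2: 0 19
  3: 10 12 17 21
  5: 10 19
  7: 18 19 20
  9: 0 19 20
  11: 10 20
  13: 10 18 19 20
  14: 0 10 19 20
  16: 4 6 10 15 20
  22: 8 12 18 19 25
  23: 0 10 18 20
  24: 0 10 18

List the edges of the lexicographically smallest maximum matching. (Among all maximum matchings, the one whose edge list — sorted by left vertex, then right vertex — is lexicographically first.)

Lex-smallest maximum matching: {(1,0), (2,19), (3,12), (5,10), (7,18), (9,20), (16,4), (22,8)}

|M| = 8 (so the lex-smallest maximum matching has 8 edges)
process left vertices in ascending order; for each, take the smallest-labelled available neighbour that still permits 8 edges overall, or leave it unmatched if none does
lex-smallest matching: {1-0, 2-19, 3-12, 5-10, 7-18, 9-20, 16-4, 22-8}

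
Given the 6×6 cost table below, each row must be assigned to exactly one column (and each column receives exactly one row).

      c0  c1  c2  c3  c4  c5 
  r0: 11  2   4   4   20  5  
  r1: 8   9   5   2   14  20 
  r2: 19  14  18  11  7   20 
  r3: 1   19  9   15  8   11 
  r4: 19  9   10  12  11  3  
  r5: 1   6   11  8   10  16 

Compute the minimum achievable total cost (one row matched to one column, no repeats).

optimal assignment: row0→col2 (cost 4), row1→col3 (cost 2), row2→col4 (cost 7), row3→col0 (cost 1), row4→col5 (cost 3), row5→col1 (cost 6)
total = 4 + 2 + 7 + 1 + 3 + 6 = 23

Minimum assignment cost: 23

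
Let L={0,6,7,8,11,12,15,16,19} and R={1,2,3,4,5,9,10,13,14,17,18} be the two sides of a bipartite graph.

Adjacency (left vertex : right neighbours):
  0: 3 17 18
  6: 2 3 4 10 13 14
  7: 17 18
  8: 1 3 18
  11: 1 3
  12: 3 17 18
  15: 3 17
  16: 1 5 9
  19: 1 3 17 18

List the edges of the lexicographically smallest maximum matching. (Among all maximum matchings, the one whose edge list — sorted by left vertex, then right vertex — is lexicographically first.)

|M| = 6 (so the lex-smallest maximum matching has 6 edges)
process left vertices in ascending order; for each, take the smallest-labelled available neighbour that still permits 6 edges overall, or leave it unmatched if none does
lex-smallest matching: {0-3, 6-2, 7-17, 8-1, 12-18, 16-5}

Lex-smallest maximum matching: {(0,3), (6,2), (7,17), (8,1), (12,18), (16,5)}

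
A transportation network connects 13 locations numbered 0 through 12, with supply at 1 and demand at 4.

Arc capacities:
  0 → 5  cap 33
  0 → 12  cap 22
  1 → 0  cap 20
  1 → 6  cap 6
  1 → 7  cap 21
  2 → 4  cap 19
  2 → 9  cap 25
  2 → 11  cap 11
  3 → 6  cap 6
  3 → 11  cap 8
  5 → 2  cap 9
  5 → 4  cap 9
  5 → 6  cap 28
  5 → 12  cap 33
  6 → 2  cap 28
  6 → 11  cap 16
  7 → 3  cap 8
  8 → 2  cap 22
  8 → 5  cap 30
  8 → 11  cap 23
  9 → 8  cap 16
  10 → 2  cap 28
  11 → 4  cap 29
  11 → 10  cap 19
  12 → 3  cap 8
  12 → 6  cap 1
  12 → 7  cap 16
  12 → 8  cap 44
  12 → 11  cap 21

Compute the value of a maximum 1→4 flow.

Maximum flow value: 34

augment #1: 1→0→5→4 bottleneck 9, total now 9
augment #2: 1→6→2→4 bottleneck 6, total now 15
augment #3: 1→0→5→2→4 bottleneck 9, total now 24
augment #4: 1→0→12→11→4 bottleneck 2, total now 26
augment #5: 1→7→3→11→4 bottleneck 8, total now 34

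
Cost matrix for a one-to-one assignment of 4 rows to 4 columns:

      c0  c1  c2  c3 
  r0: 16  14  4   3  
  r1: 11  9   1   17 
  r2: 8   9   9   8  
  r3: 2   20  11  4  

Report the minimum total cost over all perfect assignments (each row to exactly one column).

optimal assignment: row0→col3 (cost 3), row1→col2 (cost 1), row2→col1 (cost 9), row3→col0 (cost 2)
total = 3 + 1 + 9 + 2 = 15

Minimum assignment cost: 15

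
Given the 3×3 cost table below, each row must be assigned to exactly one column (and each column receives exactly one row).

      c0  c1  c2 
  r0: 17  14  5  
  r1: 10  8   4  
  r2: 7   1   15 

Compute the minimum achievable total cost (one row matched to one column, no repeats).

Minimum assignment cost: 16

optimal assignment: row0→col2 (cost 5), row1→col0 (cost 10), row2→col1 (cost 1)
total = 5 + 10 + 1 = 16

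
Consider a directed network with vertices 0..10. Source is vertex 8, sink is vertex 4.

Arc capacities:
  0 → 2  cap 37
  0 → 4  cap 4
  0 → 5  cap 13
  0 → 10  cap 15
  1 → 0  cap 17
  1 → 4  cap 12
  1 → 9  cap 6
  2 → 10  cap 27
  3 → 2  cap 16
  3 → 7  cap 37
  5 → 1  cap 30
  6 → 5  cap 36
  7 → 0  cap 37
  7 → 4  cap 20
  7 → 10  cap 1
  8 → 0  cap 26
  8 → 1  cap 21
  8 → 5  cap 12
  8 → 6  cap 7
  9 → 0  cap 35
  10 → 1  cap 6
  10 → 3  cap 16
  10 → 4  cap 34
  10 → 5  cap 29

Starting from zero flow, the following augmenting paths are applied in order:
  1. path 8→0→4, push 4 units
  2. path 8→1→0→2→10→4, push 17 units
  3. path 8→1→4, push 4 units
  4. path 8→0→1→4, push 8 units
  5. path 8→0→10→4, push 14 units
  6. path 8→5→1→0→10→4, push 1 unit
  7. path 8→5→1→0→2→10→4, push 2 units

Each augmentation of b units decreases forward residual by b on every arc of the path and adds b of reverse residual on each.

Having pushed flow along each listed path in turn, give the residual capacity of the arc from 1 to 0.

after path 1 (8→0→4, push 4): res(1,0)=17
after path 2 (8→1→0→2→10→4, push 17): res(1,0)=0
after path 3 (8→1→4, push 4): res(1,0)=0
after path 4 (8→0→1→4, push 8): res(1,0)=8
after path 5 (8→0→10→4, push 14): res(1,0)=8
after path 6 (8→5→1→0→10→4, push 1): res(1,0)=7
after path 7 (8→5→1→0→2→10→4, push 2): res(1,0)=5

Residual capacity of (1,0): 5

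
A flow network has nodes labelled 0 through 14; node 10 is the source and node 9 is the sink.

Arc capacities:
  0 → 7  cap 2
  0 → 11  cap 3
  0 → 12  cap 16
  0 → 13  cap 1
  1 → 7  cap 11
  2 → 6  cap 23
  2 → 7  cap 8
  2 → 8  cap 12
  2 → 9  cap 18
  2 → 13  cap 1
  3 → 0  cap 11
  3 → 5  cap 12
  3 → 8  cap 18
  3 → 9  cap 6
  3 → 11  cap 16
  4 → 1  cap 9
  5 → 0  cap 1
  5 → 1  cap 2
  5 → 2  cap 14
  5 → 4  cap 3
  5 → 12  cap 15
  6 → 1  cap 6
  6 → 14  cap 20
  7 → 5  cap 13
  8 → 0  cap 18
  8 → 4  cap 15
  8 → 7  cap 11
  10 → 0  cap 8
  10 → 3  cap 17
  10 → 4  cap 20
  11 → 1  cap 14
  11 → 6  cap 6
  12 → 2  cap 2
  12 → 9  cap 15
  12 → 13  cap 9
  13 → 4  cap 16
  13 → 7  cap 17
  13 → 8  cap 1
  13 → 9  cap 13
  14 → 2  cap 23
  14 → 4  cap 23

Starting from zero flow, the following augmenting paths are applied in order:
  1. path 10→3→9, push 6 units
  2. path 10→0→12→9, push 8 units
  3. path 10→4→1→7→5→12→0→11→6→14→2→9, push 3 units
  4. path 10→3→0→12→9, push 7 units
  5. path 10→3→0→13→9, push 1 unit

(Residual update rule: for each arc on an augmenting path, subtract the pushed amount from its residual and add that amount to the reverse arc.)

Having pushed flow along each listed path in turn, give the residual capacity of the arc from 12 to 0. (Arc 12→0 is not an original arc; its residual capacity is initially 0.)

after path 1 (10→3→9, push 6): res(12,0)=0
after path 2 (10→0→12→9, push 8): res(12,0)=8
after path 3 (10→4→1→7→5→12→0→11→6→14→2→9, push 3): res(12,0)=5
after path 4 (10→3→0→12→9, push 7): res(12,0)=12
after path 5 (10→3→0→13→9, push 1): res(12,0)=12

Residual capacity of (12,0): 12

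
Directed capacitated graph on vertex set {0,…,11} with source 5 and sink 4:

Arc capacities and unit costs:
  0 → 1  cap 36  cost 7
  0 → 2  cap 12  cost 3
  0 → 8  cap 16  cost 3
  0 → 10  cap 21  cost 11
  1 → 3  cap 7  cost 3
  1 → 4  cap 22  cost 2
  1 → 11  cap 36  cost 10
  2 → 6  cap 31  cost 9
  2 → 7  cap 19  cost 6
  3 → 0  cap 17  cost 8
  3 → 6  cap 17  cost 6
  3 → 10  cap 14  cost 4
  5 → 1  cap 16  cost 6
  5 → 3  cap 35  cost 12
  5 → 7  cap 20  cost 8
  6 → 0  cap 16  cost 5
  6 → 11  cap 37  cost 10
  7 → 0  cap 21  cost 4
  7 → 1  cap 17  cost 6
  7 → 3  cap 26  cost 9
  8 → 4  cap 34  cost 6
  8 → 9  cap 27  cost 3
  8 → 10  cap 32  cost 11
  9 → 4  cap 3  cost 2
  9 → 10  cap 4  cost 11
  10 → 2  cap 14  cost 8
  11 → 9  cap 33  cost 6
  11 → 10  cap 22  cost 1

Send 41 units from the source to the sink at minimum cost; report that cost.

Minimum cost for 41 units: 684

shortest-cost path #1: 5→1→4 push 16 @ unit cost 8 (adds 128)
shortest-cost path #2: 5→7→1→4 push 6 @ unit cost 16 (adds 96)
shortest-cost path #3: 5→7→0→8→9→4 push 3 @ unit cost 20 (adds 60)
shortest-cost path #4: 5→7→0→8→4 push 11 @ unit cost 21 (adds 231)
shortest-cost path #5: 5→3→0→8→4 push 2 @ unit cost 29 (adds 58)
shortest-cost path #6: 5→3→6→11→9→8→4 push 3 @ unit cost 37 (adds 111)
total cost = 684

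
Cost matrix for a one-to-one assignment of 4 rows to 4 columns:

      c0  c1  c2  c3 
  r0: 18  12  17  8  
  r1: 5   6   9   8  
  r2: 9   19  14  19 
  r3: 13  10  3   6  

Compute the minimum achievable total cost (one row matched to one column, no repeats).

optimal assignment: row0→col3 (cost 8), row1→col1 (cost 6), row2→col0 (cost 9), row3→col2 (cost 3)
total = 8 + 6 + 9 + 3 = 26

Minimum assignment cost: 26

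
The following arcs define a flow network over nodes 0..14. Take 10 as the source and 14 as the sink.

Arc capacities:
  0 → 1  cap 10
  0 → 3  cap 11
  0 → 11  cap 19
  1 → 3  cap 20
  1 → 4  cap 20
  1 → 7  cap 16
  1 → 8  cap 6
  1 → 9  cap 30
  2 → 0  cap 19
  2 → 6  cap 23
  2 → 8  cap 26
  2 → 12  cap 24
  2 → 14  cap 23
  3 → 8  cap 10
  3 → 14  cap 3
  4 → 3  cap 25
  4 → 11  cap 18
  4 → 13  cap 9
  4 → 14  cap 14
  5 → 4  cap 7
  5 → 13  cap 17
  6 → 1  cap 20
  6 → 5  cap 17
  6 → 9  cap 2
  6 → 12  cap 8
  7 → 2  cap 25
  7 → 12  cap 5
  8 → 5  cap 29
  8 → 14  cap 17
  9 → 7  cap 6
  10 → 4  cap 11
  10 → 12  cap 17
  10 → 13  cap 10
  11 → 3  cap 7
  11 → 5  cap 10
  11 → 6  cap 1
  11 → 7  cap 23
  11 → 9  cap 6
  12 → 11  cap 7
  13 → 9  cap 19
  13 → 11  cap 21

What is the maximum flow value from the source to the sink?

Maximum flow value: 28

augment #1: 10→4→14 bottleneck 11, total now 11
augment #2: 10→12→11→3→14 bottleneck 3, total now 14
augment #3: 10→12→11→3→8→14 bottleneck 4, total now 18
augment #4: 10→13→9→7→2→14 bottleneck 6, total now 24
augment #5: 10→13→11→5→4→14 bottleneck 3, total now 27
augment #6: 10→13→11→7→2→14 bottleneck 1, total now 28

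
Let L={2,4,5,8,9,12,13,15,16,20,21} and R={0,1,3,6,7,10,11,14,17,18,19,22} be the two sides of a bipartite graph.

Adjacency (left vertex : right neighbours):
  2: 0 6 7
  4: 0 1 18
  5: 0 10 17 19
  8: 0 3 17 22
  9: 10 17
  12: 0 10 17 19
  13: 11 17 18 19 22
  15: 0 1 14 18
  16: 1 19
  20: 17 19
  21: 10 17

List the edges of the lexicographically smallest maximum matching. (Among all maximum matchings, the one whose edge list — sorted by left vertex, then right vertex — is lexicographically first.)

Lex-smallest maximum matching: {(2,6), (4,18), (5,0), (8,3), (9,10), (12,17), (13,11), (15,14), (16,1), (20,19)}

|M| = 10 (so the lex-smallest maximum matching has 10 edges)
process left vertices in ascending order; for each, take the smallest-labelled available neighbour that still permits 10 edges overall, or leave it unmatched if none does
lex-smallest matching: {2-6, 4-18, 5-0, 8-3, 9-10, 12-17, 13-11, 15-14, 16-1, 20-19}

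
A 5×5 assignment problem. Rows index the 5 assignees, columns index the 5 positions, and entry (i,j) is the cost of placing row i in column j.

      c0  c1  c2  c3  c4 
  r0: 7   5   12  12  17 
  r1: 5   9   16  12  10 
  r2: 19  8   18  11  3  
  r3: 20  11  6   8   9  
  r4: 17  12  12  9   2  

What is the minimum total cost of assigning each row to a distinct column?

Minimum assignment cost: 28

optimal assignment: row0→col1 (cost 5), row1→col0 (cost 5), row2→col4 (cost 3), row3→col2 (cost 6), row4→col3 (cost 9)
total = 5 + 5 + 3 + 6 + 9 = 28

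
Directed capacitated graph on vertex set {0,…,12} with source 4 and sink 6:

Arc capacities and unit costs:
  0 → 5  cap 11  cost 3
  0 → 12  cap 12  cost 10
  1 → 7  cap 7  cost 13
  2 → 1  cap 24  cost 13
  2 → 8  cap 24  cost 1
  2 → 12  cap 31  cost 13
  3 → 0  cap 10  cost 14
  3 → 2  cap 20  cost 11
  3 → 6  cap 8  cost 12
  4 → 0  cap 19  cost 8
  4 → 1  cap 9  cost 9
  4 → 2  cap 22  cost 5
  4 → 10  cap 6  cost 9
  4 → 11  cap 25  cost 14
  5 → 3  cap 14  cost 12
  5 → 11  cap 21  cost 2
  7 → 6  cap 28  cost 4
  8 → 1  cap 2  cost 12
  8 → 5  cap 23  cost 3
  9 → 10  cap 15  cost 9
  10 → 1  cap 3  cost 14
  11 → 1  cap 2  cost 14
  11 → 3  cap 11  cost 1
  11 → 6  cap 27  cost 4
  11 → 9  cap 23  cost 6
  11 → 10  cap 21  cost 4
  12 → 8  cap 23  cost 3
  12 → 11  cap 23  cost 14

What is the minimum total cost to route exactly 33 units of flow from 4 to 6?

shortest-cost path #1: 4→2→8→5→11→6 push 21 @ unit cost 15 (adds 315)
shortest-cost path #2: 4→11→6 push 6 @ unit cost 18 (adds 108)
shortest-cost path #3: 4→1→7→6 push 6 @ unit cost 26 (adds 156)
total cost = 579

Minimum cost for 33 units: 579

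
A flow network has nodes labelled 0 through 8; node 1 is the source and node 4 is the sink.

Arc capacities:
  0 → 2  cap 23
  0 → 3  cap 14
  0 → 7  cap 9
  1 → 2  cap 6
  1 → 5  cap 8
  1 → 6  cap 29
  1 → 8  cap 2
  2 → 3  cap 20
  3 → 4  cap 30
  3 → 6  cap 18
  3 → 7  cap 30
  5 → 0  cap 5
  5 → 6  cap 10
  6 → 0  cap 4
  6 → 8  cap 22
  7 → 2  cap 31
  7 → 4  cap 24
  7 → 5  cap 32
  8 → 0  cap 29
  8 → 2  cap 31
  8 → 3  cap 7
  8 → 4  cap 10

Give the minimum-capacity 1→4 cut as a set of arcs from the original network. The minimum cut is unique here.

augment #1: 1→8→4 push 2
augment #2: 1→2→3→4 push 6
augment #3: 1→6→8→4 push 8
augment #4: 1→5→0→3→4 push 5
augment #5: 1→6→0→3→4 push 4
augment #6: 1→6→8→3→4 push 7
augment #7: 1→6→8→0→3→4 push 5
augment #8: 1→6→8→0→7→4 push 2
max flow = 39; residual-reachable set from 1 gives S-side
cut edges (S→T): {(1,2), (1,8), (5,0), (6,0), (6,8)} total cap 39

Min-cut arcs: {(1,2), (1,8), (5,0), (6,0), (6,8)} (total capacity 39)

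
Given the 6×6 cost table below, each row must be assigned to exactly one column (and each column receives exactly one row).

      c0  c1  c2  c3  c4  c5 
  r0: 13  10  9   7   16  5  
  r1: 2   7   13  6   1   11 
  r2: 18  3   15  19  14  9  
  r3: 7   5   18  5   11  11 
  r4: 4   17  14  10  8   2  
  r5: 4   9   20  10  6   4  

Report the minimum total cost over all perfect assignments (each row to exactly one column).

Minimum assignment cost: 24

optimal assignment: row0→col2 (cost 9), row1→col4 (cost 1), row2→col1 (cost 3), row3→col3 (cost 5), row4→col5 (cost 2), row5→col0 (cost 4)
total = 9 + 1 + 3 + 5 + 2 + 4 = 24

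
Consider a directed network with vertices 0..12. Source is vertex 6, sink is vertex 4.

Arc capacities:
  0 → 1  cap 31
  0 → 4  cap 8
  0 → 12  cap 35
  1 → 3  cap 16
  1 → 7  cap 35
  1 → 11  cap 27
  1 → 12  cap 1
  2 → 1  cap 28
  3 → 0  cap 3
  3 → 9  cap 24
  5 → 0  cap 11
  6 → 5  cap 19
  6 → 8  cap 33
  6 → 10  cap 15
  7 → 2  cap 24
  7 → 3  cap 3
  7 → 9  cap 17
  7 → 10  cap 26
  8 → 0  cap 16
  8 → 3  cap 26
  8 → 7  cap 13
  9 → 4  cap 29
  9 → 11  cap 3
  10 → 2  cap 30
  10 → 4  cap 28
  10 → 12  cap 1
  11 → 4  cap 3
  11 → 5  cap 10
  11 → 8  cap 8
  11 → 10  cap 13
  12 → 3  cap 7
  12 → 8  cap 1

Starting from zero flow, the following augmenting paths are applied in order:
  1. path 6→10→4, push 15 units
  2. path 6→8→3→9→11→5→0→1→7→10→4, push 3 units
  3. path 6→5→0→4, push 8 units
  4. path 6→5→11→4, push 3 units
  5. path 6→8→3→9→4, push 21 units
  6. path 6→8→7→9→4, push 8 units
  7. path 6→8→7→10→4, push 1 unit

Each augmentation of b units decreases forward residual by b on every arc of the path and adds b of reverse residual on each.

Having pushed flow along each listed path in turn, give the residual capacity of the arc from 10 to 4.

Residual capacity of (10,4): 9

after path 1 (6→10→4, push 15): res(10,4)=13
after path 2 (6→8→3→9→11→5→0→1→7→10→4, push 3): res(10,4)=10
after path 3 (6→5→0→4, push 8): res(10,4)=10
after path 4 (6→5→11→4, push 3): res(10,4)=10
after path 5 (6→8→3→9→4, push 21): res(10,4)=10
after path 6 (6→8→7→9→4, push 8): res(10,4)=10
after path 7 (6→8→7→10→4, push 1): res(10,4)=9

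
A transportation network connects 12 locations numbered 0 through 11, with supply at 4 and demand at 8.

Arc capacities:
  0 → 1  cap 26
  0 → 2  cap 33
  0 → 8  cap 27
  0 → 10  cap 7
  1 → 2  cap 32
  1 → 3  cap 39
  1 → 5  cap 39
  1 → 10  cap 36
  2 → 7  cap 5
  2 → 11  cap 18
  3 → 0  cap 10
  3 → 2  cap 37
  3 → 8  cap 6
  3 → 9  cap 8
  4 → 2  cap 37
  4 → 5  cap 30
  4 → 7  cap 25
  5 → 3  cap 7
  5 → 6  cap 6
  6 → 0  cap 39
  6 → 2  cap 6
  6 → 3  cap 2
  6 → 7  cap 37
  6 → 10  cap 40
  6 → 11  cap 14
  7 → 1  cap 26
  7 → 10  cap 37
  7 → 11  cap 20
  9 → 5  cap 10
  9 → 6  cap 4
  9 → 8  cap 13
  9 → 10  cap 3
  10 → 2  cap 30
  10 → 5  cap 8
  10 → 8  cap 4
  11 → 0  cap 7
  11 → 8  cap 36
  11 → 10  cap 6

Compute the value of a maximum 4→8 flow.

Maximum flow value: 61

augment #1: 4→2→11→8 bottleneck 18, total now 18
augment #2: 4→5→3→8 bottleneck 6, total now 24
augment #3: 4→7→10→8 bottleneck 4, total now 28
augment #4: 4→7→11→8 bottleneck 18, total now 46
augment #5: 4→5→3→0→8 bottleneck 1, total now 47
augment #6: 4→5→6→0→8 bottleneck 6, total now 53
augment #7: 4→7→11→0→8 bottleneck 2, total now 55
augment #8: 4→7→1→3→0→8 bottleneck 1, total now 56
augment #9: 4→2→7→1→3→0→8 bottleneck 5, total now 61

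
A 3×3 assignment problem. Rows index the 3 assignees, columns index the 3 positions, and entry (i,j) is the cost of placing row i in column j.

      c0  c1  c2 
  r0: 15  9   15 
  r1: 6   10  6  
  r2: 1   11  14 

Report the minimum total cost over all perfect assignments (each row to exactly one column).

optimal assignment: row0→col1 (cost 9), row1→col2 (cost 6), row2→col0 (cost 1)
total = 9 + 6 + 1 = 16

Minimum assignment cost: 16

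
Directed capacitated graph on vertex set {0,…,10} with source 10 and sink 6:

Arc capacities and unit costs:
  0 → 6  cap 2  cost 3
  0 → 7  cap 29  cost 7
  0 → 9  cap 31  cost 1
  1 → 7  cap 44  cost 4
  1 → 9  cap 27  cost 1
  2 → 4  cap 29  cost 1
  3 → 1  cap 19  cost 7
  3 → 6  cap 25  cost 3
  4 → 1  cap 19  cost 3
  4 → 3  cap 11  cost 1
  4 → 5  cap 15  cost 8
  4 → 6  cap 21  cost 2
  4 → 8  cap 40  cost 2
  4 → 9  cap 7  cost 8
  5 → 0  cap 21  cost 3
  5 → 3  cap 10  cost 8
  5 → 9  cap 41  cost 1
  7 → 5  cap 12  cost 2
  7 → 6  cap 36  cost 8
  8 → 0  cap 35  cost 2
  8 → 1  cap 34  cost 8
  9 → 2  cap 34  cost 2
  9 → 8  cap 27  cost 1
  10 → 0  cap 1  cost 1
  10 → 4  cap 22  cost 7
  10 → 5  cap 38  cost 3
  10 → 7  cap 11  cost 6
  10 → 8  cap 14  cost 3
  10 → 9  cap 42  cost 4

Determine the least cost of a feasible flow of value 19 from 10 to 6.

Minimum cost for 19 units: 165

shortest-cost path #1: 10→0→6 push 1 @ unit cost 4 (adds 4)
shortest-cost path #2: 10→8→0→6 push 1 @ unit cost 8 (adds 8)
shortest-cost path #3: 10→4→6 push 17 @ unit cost 9 (adds 153)
total cost = 165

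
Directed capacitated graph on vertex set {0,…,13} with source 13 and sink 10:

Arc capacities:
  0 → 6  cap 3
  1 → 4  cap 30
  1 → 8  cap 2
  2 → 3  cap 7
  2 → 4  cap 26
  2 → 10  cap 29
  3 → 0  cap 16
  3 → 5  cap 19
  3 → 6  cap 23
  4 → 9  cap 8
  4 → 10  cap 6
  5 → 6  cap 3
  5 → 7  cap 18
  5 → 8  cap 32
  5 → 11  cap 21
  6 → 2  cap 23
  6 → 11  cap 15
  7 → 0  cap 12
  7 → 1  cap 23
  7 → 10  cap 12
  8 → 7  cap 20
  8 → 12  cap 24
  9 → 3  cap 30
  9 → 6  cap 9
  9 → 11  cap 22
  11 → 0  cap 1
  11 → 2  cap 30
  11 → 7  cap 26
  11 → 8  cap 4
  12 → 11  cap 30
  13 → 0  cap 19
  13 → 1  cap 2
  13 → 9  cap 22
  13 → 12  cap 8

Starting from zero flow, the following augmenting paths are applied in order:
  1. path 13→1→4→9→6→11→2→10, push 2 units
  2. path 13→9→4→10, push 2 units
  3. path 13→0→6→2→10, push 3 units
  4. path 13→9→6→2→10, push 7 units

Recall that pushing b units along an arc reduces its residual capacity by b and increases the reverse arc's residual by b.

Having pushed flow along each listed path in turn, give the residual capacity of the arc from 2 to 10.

Residual capacity of (2,10): 17

after path 1 (13→1→4→9→6→11→2→10, push 2): res(2,10)=27
after path 2 (13→9→4→10, push 2): res(2,10)=27
after path 3 (13→0→6→2→10, push 3): res(2,10)=24
after path 4 (13→9→6→2→10, push 7): res(2,10)=17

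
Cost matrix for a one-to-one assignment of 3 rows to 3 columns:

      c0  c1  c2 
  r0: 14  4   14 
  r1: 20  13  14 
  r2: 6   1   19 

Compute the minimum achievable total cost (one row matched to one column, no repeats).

Minimum assignment cost: 24

optimal assignment: row0→col1 (cost 4), row1→col2 (cost 14), row2→col0 (cost 6)
total = 4 + 14 + 6 = 24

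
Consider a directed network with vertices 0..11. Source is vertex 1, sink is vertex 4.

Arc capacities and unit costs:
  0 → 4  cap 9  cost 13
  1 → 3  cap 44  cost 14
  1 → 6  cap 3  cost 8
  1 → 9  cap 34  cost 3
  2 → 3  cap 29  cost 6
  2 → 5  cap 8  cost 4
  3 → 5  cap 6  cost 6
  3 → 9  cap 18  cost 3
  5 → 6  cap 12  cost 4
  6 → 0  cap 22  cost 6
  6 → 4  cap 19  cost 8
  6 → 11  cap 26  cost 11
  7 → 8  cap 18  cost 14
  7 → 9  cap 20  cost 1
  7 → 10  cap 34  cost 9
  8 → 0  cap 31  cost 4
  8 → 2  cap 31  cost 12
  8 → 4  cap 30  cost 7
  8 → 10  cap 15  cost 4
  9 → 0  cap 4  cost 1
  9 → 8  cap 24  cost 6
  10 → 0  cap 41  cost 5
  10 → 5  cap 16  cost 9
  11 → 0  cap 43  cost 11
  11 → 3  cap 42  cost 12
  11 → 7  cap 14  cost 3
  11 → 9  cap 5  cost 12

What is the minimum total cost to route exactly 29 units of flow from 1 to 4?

Minimum cost for 29 units: 466

shortest-cost path #1: 1→6→4 push 3 @ unit cost 16 (adds 48)
shortest-cost path #2: 1→9→8→4 push 24 @ unit cost 16 (adds 384)
shortest-cost path #3: 1→9→0→4 push 2 @ unit cost 17 (adds 34)
total cost = 466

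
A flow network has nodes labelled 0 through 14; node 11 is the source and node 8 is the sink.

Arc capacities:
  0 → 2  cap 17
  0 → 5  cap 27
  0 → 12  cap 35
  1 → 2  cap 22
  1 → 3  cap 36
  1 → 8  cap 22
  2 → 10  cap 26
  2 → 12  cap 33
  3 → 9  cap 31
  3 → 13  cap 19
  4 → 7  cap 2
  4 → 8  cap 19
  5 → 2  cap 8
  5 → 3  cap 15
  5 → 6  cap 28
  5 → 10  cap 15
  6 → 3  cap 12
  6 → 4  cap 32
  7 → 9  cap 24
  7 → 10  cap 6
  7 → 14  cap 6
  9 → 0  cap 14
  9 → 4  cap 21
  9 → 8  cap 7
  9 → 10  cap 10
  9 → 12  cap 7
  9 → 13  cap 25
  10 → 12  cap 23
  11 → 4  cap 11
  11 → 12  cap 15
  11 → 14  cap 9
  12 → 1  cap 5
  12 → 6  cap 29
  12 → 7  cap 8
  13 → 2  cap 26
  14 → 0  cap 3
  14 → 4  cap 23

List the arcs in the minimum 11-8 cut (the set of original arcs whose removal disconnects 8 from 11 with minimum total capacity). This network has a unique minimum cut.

Min-cut arcs: {(4,8), (9,8), (12,1)} (total capacity 31)

augment #1: 11→4→8 push 11
augment #2: 11→12→1→8 push 5
augment #3: 11→14→4→8 push 8
augment #4: 11→12→7→9→8 push 7
max flow = 31; residual-reachable set from 11 gives S-side
cut edges (S→T): {(4,8), (9,8), (12,1)} total cap 31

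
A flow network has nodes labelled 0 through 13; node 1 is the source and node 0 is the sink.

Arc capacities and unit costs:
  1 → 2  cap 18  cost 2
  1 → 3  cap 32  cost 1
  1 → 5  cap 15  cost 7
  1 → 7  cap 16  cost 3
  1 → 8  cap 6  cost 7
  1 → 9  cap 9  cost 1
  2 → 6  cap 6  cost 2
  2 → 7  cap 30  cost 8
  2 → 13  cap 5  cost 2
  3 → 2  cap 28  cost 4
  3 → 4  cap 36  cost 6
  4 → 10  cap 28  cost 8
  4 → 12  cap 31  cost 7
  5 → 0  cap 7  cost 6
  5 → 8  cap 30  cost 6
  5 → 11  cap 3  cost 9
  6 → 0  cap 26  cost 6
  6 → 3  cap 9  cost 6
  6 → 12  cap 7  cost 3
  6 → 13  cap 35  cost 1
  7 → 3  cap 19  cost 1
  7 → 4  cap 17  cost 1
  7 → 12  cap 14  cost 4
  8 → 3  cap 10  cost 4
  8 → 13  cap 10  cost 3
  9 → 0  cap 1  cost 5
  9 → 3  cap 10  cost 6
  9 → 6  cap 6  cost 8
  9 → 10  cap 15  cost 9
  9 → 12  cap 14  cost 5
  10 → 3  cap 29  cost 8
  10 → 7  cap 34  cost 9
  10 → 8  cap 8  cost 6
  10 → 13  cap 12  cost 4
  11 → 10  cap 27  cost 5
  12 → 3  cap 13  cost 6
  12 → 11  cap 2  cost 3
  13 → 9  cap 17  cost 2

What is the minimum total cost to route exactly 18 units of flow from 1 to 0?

Minimum cost for 18 units: 217

shortest-cost path #1: 1→9→0 push 1 @ unit cost 6 (adds 6)
shortest-cost path #2: 1→2→6→0 push 6 @ unit cost 10 (adds 60)
shortest-cost path #3: 1→5→0 push 7 @ unit cost 13 (adds 91)
shortest-cost path #4: 1→9→6→0 push 4 @ unit cost 15 (adds 60)
total cost = 217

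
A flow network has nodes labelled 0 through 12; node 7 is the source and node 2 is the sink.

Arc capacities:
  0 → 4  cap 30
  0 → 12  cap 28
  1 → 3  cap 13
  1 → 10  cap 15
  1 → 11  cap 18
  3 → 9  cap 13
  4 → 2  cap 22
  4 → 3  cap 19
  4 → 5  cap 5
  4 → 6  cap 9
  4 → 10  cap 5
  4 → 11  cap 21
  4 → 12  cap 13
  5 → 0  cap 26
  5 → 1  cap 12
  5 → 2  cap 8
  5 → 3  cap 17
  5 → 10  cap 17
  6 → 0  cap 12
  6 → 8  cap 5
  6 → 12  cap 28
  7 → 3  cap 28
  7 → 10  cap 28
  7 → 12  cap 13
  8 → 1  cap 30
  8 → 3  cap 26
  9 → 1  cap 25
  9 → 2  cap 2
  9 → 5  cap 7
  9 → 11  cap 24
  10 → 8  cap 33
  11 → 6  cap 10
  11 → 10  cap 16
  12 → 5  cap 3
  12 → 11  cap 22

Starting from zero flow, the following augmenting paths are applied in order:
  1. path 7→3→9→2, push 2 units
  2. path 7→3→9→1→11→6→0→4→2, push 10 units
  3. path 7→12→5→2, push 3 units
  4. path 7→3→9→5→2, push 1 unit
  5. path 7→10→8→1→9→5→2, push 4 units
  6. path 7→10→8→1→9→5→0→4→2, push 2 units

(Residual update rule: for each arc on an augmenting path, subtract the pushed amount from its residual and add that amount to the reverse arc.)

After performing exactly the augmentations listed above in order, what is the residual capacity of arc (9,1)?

after path 1 (7→3→9→2, push 2): res(9,1)=25
after path 2 (7→3→9→1→11→6→0→4→2, push 10): res(9,1)=15
after path 3 (7→12→5→2, push 3): res(9,1)=15
after path 4 (7→3→9→5→2, push 1): res(9,1)=15
after path 5 (7→10→8→1→9→5→2, push 4): res(9,1)=19
after path 6 (7→10→8→1→9→5→0→4→2, push 2): res(9,1)=21

Residual capacity of (9,1): 21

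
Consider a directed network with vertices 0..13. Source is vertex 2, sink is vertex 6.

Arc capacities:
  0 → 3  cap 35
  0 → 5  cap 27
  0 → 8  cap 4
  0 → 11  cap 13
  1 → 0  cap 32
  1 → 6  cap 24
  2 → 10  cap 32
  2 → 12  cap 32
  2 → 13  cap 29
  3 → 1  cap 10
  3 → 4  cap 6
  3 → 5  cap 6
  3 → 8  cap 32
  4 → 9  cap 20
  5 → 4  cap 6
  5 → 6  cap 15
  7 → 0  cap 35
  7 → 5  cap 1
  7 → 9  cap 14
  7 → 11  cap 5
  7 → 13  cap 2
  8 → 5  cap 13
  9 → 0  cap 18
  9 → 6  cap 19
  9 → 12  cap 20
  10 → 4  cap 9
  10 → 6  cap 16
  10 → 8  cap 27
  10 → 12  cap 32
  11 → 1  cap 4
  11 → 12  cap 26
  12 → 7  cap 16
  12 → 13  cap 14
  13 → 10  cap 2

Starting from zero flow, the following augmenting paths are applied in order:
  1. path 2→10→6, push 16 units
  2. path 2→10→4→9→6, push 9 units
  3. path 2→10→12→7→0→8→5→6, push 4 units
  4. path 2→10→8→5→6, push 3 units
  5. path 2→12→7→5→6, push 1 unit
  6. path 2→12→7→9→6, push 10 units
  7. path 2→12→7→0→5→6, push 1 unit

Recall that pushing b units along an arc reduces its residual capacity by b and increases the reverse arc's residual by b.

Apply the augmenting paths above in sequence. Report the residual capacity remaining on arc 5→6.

Residual capacity of (5,6): 6

after path 1 (2→10→6, push 16): res(5,6)=15
after path 2 (2→10→4→9→6, push 9): res(5,6)=15
after path 3 (2→10→12→7→0→8→5→6, push 4): res(5,6)=11
after path 4 (2→10→8→5→6, push 3): res(5,6)=8
after path 5 (2→12→7→5→6, push 1): res(5,6)=7
after path 6 (2→12→7→9→6, push 10): res(5,6)=7
after path 7 (2→12→7→0→5→6, push 1): res(5,6)=6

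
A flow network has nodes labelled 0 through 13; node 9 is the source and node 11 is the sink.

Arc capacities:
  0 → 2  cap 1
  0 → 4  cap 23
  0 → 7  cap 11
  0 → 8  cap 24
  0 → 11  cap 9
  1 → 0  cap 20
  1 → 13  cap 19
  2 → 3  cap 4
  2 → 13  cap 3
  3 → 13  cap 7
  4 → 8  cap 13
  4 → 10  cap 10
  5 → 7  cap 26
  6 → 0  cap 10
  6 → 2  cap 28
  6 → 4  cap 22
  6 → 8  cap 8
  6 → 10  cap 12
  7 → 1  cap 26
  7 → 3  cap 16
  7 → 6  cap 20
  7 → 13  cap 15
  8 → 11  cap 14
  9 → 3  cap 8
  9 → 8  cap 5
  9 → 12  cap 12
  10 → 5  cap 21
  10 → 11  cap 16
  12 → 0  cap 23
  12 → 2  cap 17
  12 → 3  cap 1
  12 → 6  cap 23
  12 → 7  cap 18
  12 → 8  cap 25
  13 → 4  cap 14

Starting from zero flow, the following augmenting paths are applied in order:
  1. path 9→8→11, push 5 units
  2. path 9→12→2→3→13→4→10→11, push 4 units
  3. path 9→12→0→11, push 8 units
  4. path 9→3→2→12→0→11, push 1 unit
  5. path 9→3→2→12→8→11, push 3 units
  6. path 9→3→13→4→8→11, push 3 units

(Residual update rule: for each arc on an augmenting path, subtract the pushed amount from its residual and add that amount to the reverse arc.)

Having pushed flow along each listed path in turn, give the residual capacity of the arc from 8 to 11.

Residual capacity of (8,11): 3

after path 1 (9→8→11, push 5): res(8,11)=9
after path 2 (9→12→2→3→13→4→10→11, push 4): res(8,11)=9
after path 3 (9→12→0→11, push 8): res(8,11)=9
after path 4 (9→3→2→12→0→11, push 1): res(8,11)=9
after path 5 (9→3→2→12→8→11, push 3): res(8,11)=6
after path 6 (9→3→13→4→8→11, push 3): res(8,11)=3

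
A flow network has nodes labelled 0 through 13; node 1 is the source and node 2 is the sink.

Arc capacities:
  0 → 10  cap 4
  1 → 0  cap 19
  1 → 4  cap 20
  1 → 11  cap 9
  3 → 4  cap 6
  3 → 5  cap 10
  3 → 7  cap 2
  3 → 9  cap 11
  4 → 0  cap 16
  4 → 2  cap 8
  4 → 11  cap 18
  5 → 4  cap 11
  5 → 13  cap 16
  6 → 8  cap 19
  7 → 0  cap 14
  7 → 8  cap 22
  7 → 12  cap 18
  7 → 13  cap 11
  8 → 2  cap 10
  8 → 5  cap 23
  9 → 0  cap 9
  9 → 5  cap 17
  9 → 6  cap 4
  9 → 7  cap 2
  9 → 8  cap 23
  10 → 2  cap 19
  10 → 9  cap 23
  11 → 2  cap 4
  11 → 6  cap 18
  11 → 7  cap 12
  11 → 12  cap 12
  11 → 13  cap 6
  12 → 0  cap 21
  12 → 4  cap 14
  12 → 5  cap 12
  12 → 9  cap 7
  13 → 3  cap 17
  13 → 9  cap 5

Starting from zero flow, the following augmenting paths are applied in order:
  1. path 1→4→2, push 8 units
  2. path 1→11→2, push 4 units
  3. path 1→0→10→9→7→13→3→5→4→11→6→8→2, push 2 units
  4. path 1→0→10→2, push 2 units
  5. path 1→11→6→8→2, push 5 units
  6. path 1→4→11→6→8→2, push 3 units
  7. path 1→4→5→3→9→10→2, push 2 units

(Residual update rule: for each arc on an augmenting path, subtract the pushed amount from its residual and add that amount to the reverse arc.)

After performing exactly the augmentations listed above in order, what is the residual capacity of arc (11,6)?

after path 1 (1→4→2, push 8): res(11,6)=18
after path 2 (1→11→2, push 4): res(11,6)=18
after path 3 (1→0→10→9→7→13→3→5→4→11→6→8→2, push 2): res(11,6)=16
after path 4 (1→0→10→2, push 2): res(11,6)=16
after path 5 (1→11→6→8→2, push 5): res(11,6)=11
after path 6 (1→4→11→6→8→2, push 3): res(11,6)=8
after path 7 (1→4→5→3→9→10→2, push 2): res(11,6)=8

Residual capacity of (11,6): 8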